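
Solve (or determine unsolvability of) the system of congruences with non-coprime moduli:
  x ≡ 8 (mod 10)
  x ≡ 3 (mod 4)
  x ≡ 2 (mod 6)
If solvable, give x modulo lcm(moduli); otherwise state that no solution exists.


Moduli 10, 4, 6 are not pairwise coprime, so CRT works modulo lcm(m_i) when all pairwise compatibility conditions hold.
Pairwise compatibility: gcd(m_i, m_j) must divide a_i - a_j for every pair.
Merge one congruence at a time:
  Start: x ≡ 8 (mod 10).
  Combine with x ≡ 3 (mod 4): gcd(10, 4) = 2, and 3 - 8 = -5 is NOT divisible by 2.
    ⇒ system is inconsistent (no integer solution).

No solution (the system is inconsistent).


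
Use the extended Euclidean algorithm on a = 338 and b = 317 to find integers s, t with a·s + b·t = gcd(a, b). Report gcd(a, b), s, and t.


Euclidean algorithm on (338, 317) — divide until remainder is 0:
  338 = 1 · 317 + 21
  317 = 15 · 21 + 2
  21 = 10 · 2 + 1
  2 = 2 · 1 + 0
gcd(338, 317) = 1.
Track Bezout coefficients alongside the remainders: start with r₀ = 338 = a·1 + b·0 (s = 1, t = 0) and r₁ = 317 = a·0 + b·1 (s = 0, t = 1); each new remainder r_{k+1} = r_{k-1} − q_k·r_k inherits s_{k+1} = s_{k-1} − q_k·s_k, t_{k+1} = t_{k-1} − q_k·t_k, so r_k = a·s_k + b·t_k at every step:
  q = 1: r = 21, s = 1 − 1·0 = 1, t = 0 − 1·1 = -1  (check: 338·1 + 317·(-1) = 21)
  q = 15: r = 2, s = 0 − 15·1 = -15, t = 1 − 15·(-1) = 16  (check: 338·(-15) + 317·16 = 2)
  q = 10: r = 1, s = 1 − 10·(-15) = 151, t = -1 − 10·16 = -161  (check: 338·151 + 317·(-161) = 1)
The row with r = 1 (the gcd) gives the Bezout coefficients s = 151, t = -161.
Result: 338 · (151) + 317 · (-161) = 1.

gcd(338, 317) = 1; s = 151, t = -161 (check: 338·151 + 317·(-161) = 1).


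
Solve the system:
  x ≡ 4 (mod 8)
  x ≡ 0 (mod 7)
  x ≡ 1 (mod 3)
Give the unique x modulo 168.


Moduli 8, 7, 3 are pairwise coprime; by CRT there is a unique solution modulo M = 8 · 7 · 3 = 168.
Solve pairwise, accumulating the modulus:
  Start with x ≡ 4 (mod 8).
  Combine with x ≡ 0 (mod 7): since gcd(8, 7) = 1, we get a unique residue mod 56.
    Write x = 4 + 8·t and substitute into x ≡ 0 (mod 7): 8·t ≡ 0 − 4 = -4 (mod 7).
    Reduce coefficients mod 7: 1·t ≡ 3 (mod 7).
    So t ≡ 3 (mod 7).
    Then x = 4 + 8·3 = 28, valid modulo lcm(8, 7) = 56: x ≡ 28 (mod 56).
  Combine with x ≡ 1 (mod 3): since gcd(56, 3) = 1, we get a unique residue mod 168.
    Write x = 28 + 56·t and substitute into x ≡ 1 (mod 3): 56·t ≡ 1 − 28 = -27 (mod 3).
    Reduce coefficients mod 3: 2·t ≡ 0 (mod 3).
    The inverse of 2 mod 3 is 2 (since 2·2 = 4 = 1·3 + 1), so t ≡ 2·0 = 0 ≡ 0 (mod 3).
    Then x = 28 + 56·0 = 28, valid modulo lcm(56, 3) = 168: x ≡ 28 (mod 168).
Verify: 28 mod 8 = 4 ✓, 28 mod 7 = 0 ✓, 28 mod 3 = 1 ✓.

x ≡ 28 (mod 168).


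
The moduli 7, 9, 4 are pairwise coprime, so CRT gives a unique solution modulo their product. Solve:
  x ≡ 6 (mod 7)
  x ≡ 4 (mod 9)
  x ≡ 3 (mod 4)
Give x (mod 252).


Moduli 7, 9, 4 are pairwise coprime; by CRT there is a unique solution modulo M = 7 · 9 · 4 = 252.
Solve pairwise, accumulating the modulus:
  Start with x ≡ 6 (mod 7).
  Combine with x ≡ 4 (mod 9): since gcd(7, 9) = 1, we get a unique residue mod 63.
    Write x = 6 + 7·t and substitute into x ≡ 4 (mod 9): 7·t ≡ 4 − 6 = -2 (mod 9).
    Reduce coefficients mod 9: 7·t ≡ 7 (mod 9).
    The inverse of 7 mod 9 is 4 (since 7·4 = 28 = 3·9 + 1), so t ≡ 4·7 = 28 ≡ 1 (mod 9).
    Then x = 6 + 7·1 = 13, valid modulo lcm(7, 9) = 63: x ≡ 13 (mod 63).
  Combine with x ≡ 3 (mod 4): since gcd(63, 4) = 1, we get a unique residue mod 252.
    Write x = 13 + 63·t and substitute into x ≡ 3 (mod 4): 63·t ≡ 3 − 13 = -10 (mod 4).
    Reduce coefficients mod 4: 3·t ≡ 2 (mod 4).
    The inverse of 3 mod 4 is 3 (since 3·3 = 9 = 2·4 + 1), so t ≡ 3·2 = 6 ≡ 2 (mod 4).
    Then x = 13 + 63·2 = 139, valid modulo lcm(63, 4) = 252: x ≡ 139 (mod 252).
Verify: 139 mod 7 = 6 ✓, 139 mod 9 = 4 ✓, 139 mod 4 = 3 ✓.

x ≡ 139 (mod 252).


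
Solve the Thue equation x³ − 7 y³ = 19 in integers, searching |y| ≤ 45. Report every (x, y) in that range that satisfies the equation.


The equation is x³ - 7y³ = 19. For fixed y, x³ = 7·y³ + 19, so a solution requires the RHS to be a perfect cube.
Strategy: iterate y from -45 to 45, compute RHS = 7·y³ + 19, and check whether it is a (positive or negative) perfect cube.
Check small values of y:
  y = 0: RHS = 19 is not a perfect cube.
  y = 1: RHS = 26 is not a perfect cube.
  y = -1: RHS = 12 is not a perfect cube.
  y = 2: RHS = 75 is not a perfect cube.
  y = -2: RHS = -37 is not a perfect cube.
  y = 3: RHS = 208 is not a perfect cube.
  y = -3: RHS = -170 is not a perfect cube.
Continuing the search up to |y| = 45 finds no solutions either.
No (x, y) in the scanned range satisfies the equation.

No integer solutions with |y| ≤ 45.


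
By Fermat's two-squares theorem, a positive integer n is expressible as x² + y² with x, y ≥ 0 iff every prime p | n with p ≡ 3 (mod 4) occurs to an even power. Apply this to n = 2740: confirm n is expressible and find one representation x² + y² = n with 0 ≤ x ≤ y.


Step 1: Factor n = 2740 = 2^2 · 5 · 137.
Step 2: Check the mod-4 condition on each prime factor: 2 = 2 (special); 5 ≡ 1 (mod 4), exponent 1; 137 ≡ 1 (mod 4), exponent 1.
All primes ≡ 3 (mod 4) appear to even exponent (or don't appear), so by the two-squares theorem n IS expressible as a sum of two squares.
Step 3: Build a representation. Group n = k² · m with k = 2 and m = 5 · 137 = 685 (a product of primes ≡ 1 (mod 4)); a representation of m scales to one of n via (k·x)² + (k·y)² = k²(x² + y²). Each prime p ≡ 1 (mod 4) is itself a sum of two squares; find a² by testing p − a² for a perfect square:
  5: 5 − 1² = 4 = 2² ⇒ 5 = 1² + 2².
  137: 137 − 1² = 136, 137 − 2² = 133, 137 − 3² = 128, 137 − 4² = 121 = 11² ⇒ 137 = 4² + 11².
  Combine using the Brahmagupta–Fibonacci identity (a² + b²)(c² + d²) = (ac − bd)² + (ad + bc)² = (ac + bd)² + (ad − bc)²:
  5 · 137 = 685: from (1² + 2²)(4² + 11²), take (1·4 − 2·11, 1·11 + 2·4) = (4 − 22, 11 + 8) = (-18, 19); dropping signs (only squares matter) gives (18, 19); check 18² + 19² = 324 + 361 = 685 ✓.
  Scale by k = 2: (2·18, 2·19) = (36, 38).
Step 4: Order so x ≤ y and verify: 36² + 38² = 1296 + 1444 = 2740 = n. ✓

n = 2740 = 36² + 38² (one valid representation with x ≤ y).


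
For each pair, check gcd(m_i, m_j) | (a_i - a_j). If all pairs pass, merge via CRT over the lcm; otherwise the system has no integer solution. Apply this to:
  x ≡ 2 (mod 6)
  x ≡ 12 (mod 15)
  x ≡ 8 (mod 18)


Moduli 6, 15, 18 are not pairwise coprime, so CRT works modulo lcm(m_i) when all pairwise compatibility conditions hold.
Pairwise compatibility: gcd(m_i, m_j) must divide a_i - a_j for every pair.
Merge one congruence at a time:
  Start: x ≡ 2 (mod 6).
  Combine with x ≡ 12 (mod 15): gcd(6, 15) = 3, and 12 - 2 = 10 is NOT divisible by 3.
    ⇒ system is inconsistent (no integer solution).

No solution (the system is inconsistent).


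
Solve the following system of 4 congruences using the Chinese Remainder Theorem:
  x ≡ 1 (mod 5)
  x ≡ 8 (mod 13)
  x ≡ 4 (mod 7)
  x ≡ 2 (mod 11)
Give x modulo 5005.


Product of moduli M = 5 · 13 · 7 · 11 = 5005.
Merge one congruence at a time:
  Start: x ≡ 1 (mod 5).
  Combine with x ≡ 8 (mod 13); new modulus lcm = 65.
    Write x = 1 + 5·t and substitute into x ≡ 8 (mod 13): 5·t ≡ 8 − 1 = 7 (mod 13).
    The inverse of 5 mod 13 is 8 (since 5·8 = 40 = 3·13 + 1), so t ≡ 8·7 = 56 ≡ 4 (mod 13).
    Then x = 1 + 5·4 = 21, valid modulo lcm(5, 13) = 65: x ≡ 21 (mod 65).
  Combine with x ≡ 4 (mod 7); new modulus lcm = 455.
    Write x = 21 + 65·t and substitute into x ≡ 4 (mod 7): 65·t ≡ 4 − 21 = -17 (mod 7).
    Reduce coefficients mod 7: 2·t ≡ 4 (mod 7).
    The inverse of 2 mod 7 is 4 (since 2·4 = 8 = 1·7 + 1), so t ≡ 4·4 = 16 ≡ 2 (mod 7).
    Then x = 21 + 65·2 = 151, valid modulo lcm(65, 7) = 455: x ≡ 151 (mod 455).
  Combine with x ≡ 2 (mod 11); new modulus lcm = 5005.
    Write x = 151 + 455·t and substitute into x ≡ 2 (mod 11): 455·t ≡ 2 − 151 = -149 (mod 11).
    Reduce coefficients mod 11: 4·t ≡ 5 (mod 11).
    The inverse of 4 mod 11 is 3 (since 4·3 = 12 = 1·11 + 1), so t ≡ 3·5 = 15 ≡ 4 (mod 11).
    Then x = 151 + 455·4 = 1971, valid modulo lcm(455, 11) = 5005: x ≡ 1971 (mod 5005).
Verify against each original: 1971 mod 5 = 1, 1971 mod 13 = 8, 1971 mod 7 = 4, 1971 mod 11 = 2.

x ≡ 1971 (mod 5005).


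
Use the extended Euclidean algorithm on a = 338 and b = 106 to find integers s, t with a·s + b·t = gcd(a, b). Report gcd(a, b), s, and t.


Euclidean algorithm on (338, 106) — divide until remainder is 0:
  338 = 3 · 106 + 20
  106 = 5 · 20 + 6
  20 = 3 · 6 + 2
  6 = 3 · 2 + 0
gcd(338, 106) = 2.
Track Bezout coefficients alongside the remainders: start with r₀ = 338 = a·1 + b·0 (s = 1, t = 0) and r₁ = 106 = a·0 + b·1 (s = 0, t = 1); each new remainder r_{k+1} = r_{k-1} − q_k·r_k inherits s_{k+1} = s_{k-1} − q_k·s_k, t_{k+1} = t_{k-1} − q_k·t_k, so r_k = a·s_k + b·t_k at every step:
  q = 3: r = 20, s = 1 − 3·0 = 1, t = 0 − 3·1 = -3  (check: 338·1 + 106·(-3) = 20)
  q = 5: r = 6, s = 0 − 5·1 = -5, t = 1 − 5·(-3) = 16  (check: 338·(-5) + 106·16 = 6)
  q = 3: r = 2, s = 1 − 3·(-5) = 16, t = -3 − 3·16 = -51  (check: 338·16 + 106·(-51) = 2)
The row with r = 2 (the gcd) gives the Bezout coefficients s = 16, t = -51.
Result: 338 · (16) + 106 · (-51) = 2.

gcd(338, 106) = 2; s = 16, t = -51 (check: 338·16 + 106·(-51) = 2).


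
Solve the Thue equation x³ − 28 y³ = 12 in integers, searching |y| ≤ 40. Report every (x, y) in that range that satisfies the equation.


The equation is x³ - 28y³ = 12. For fixed y, x³ = 28·y³ + 12, so a solution requires the RHS to be a perfect cube.
Strategy: iterate y from -40 to 40, compute RHS = 28·y³ + 12, and check whether it is a (positive or negative) perfect cube.
Check small values of y:
  y = 0: RHS = 12 is not a perfect cube.
  y = 1: RHS = 40 is not a perfect cube.
  y = -1: RHS = -16 is not a perfect cube.
  y = 2: RHS = 236 is not a perfect cube.
  y = -2: RHS = -212 is not a perfect cube.
  y = 3: RHS = 768 is not a perfect cube.
  y = -3: RHS = -744 is not a perfect cube.
Continuing the search up to |y| = 40 finds no solutions either.
No (x, y) in the scanned range satisfies the equation.

No integer solutions with |y| ≤ 40.


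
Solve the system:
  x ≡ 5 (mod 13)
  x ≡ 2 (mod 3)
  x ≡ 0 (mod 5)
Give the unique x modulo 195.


Moduli 13, 3, 5 are pairwise coprime; by CRT there is a unique solution modulo M = 13 · 3 · 5 = 195.
Solve pairwise, accumulating the modulus:
  Start with x ≡ 5 (mod 13).
  Combine with x ≡ 2 (mod 3): since gcd(13, 3) = 1, we get a unique residue mod 39.
    Write x = 5 + 13·t and substitute into x ≡ 2 (mod 3): 13·t ≡ 2 − 5 = -3 (mod 3).
    Reduce coefficients mod 3: 1·t ≡ 0 (mod 3).
    So t ≡ 0 (mod 3).
    Then x = 5 + 13·0 = 5, valid modulo lcm(13, 3) = 39: x ≡ 5 (mod 39).
  Combine with x ≡ 0 (mod 5): since gcd(39, 5) = 1, we get a unique residue mod 195.
    Write x = 5 + 39·t and substitute into x ≡ 0 (mod 5): 39·t ≡ 0 − 5 = -5 (mod 5).
    Reduce coefficients mod 5: 4·t ≡ 0 (mod 5).
    The inverse of 4 mod 5 is 4 (since 4·4 = 16 = 3·5 + 1), so t ≡ 4·0 = 0 ≡ 0 (mod 5).
    Then x = 5 + 39·0 = 5, valid modulo lcm(39, 5) = 195: x ≡ 5 (mod 195).
Verify: 5 mod 13 = 5 ✓, 5 mod 3 = 2 ✓, 5 mod 5 = 0 ✓.

x ≡ 5 (mod 195).


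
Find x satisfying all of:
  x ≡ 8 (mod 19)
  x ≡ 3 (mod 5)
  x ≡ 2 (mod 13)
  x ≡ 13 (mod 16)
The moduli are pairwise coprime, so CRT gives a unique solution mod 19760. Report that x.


Product of moduli M = 19 · 5 · 13 · 16 = 19760.
Merge one congruence at a time:
  Start: x ≡ 8 (mod 19).
  Combine with x ≡ 3 (mod 5); new modulus lcm = 95.
    Write x = 8 + 19·t and substitute into x ≡ 3 (mod 5): 19·t ≡ 3 − 8 = -5 (mod 5).
    Reduce coefficients mod 5: 4·t ≡ 0 (mod 5).
    The inverse of 4 mod 5 is 4 (since 4·4 = 16 = 3·5 + 1), so t ≡ 4·0 = 0 ≡ 0 (mod 5).
    Then x = 8 + 19·0 = 8, valid modulo lcm(19, 5) = 95: x ≡ 8 (mod 95).
  Combine with x ≡ 2 (mod 13); new modulus lcm = 1235.
    Write x = 8 + 95·t and substitute into x ≡ 2 (mod 13): 95·t ≡ 2 − 8 = -6 (mod 13).
    Reduce coefficients mod 13: 4·t ≡ 7 (mod 13).
    The inverse of 4 mod 13 is 10 (since 4·10 = 40 = 3·13 + 1), so t ≡ 10·7 = 70 ≡ 5 (mod 13).
    Then x = 8 + 95·5 = 483, valid modulo lcm(95, 13) = 1235: x ≡ 483 (mod 1235).
  Combine with x ≡ 13 (mod 16); new modulus lcm = 19760.
    Write x = 483 + 1235·t and substitute into x ≡ 13 (mod 16): 1235·t ≡ 13 − 483 = -470 (mod 16).
    Reduce coefficients mod 16: 3·t ≡ 10 (mod 16).
    The inverse of 3 mod 16 is 11 (since 3·11 = 33 = 2·16 + 1), so t ≡ 11·10 = 110 ≡ 14 (mod 16).
    Then x = 483 + 1235·14 = 17773, valid modulo lcm(1235, 16) = 19760: x ≡ 17773 (mod 19760).
Verify against each original: 17773 mod 19 = 8, 17773 mod 5 = 3, 17773 mod 13 = 2, 17773 mod 16 = 13.

x ≡ 17773 (mod 19760).


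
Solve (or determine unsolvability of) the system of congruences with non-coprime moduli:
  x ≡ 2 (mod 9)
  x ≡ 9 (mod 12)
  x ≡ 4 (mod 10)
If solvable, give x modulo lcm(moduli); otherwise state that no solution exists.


Moduli 9, 12, 10 are not pairwise coprime, so CRT works modulo lcm(m_i) when all pairwise compatibility conditions hold.
Pairwise compatibility: gcd(m_i, m_j) must divide a_i - a_j for every pair.
Merge one congruence at a time:
  Start: x ≡ 2 (mod 9).
  Combine with x ≡ 9 (mod 12): gcd(9, 12) = 3, and 9 - 2 = 7 is NOT divisible by 3.
    ⇒ system is inconsistent (no integer solution).

No solution (the system is inconsistent).


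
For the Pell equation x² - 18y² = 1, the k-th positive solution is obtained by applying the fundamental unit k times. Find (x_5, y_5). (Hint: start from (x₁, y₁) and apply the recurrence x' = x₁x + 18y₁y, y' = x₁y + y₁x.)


Step 1: Find the fundamental solution (x₁, y₁) of x² - 18y² = 1.
  Expand √18 as a continued fraction. a₀ = ⌊√18⌋ = 4; iterate m_{k+1} = d_k·a_k − m_k, d_{k+1} = (18 − m_{k+1}²)/d_k, a_{k+1} = ⌊(a₀ + m_{k+1})/d_{k+1}⌋ (starting m₀ = 0, d₀ = 1), with convergents p_k = a_k·p_{k-1} + p_{k-2}, q_k = a_k·q_{k-1} + q_{k-2} (p₋₁ = 1, q₋₁ = 0):
  k = 0: a₀ = 4; p₀/q₀ = 4/1; p₀² − 18·q₀² = 16 − 18 = -2.
  k = 1: m = 4, d = 2, a = ⌊(4 + 4)/2⌋ = 4; p/q = (4·4 + 1)/(4·1 + 0) = 17/4; p² − 18·q² = 289 − 288 = 1.
  The first convergent with p² − 18·q² = 1 gives the fundamental solution (x₁, y₁) = (17, 4).
Step 2: Apply the recurrence (x_{n+1}, y_{n+1}) = (x₁x_n + 18y₁y_n, x₁y_n + y₁x_n) repeatedly.
  From (x_1, y_1) = (17, 4): x_2 = 17·17 + 18·4·4 = 577; y_2 = 17·4 + 4·17 = 136.
  From (x_2, y_2) = (577, 136): x_3 = 17·577 + 18·4·136 = 19601; y_3 = 17·136 + 4·577 = 4620.
  From (x_3, y_3) = (19601, 4620): x_4 = 17·19601 + 18·4·4620 = 665857; y_4 = 17·4620 + 4·19601 = 156944.
  From (x_4, y_4) = (665857, 156944): x_5 = 17·665857 + 18·4·156944 = 22619537; y_5 = 17·156944 + 4·665857 = 5331476.
Step 3: Verify x_5² - 18·y_5² = 511643454094369 - 511643454094368 = 1 (should be 1). ✓

(x_1, y_1) = (17, 4); (x_5, y_5) = (22619537, 5331476).


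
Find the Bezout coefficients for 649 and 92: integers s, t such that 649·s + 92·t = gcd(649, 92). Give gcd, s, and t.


Euclidean algorithm on (649, 92) — divide until remainder is 0:
  649 = 7 · 92 + 5
  92 = 18 · 5 + 2
  5 = 2 · 2 + 1
  2 = 2 · 1 + 0
gcd(649, 92) = 1.
Track Bezout coefficients alongside the remainders: start with r₀ = 649 = a·1 + b·0 (s = 1, t = 0) and r₁ = 92 = a·0 + b·1 (s = 0, t = 1); each new remainder r_{k+1} = r_{k-1} − q_k·r_k inherits s_{k+1} = s_{k-1} − q_k·s_k, t_{k+1} = t_{k-1} − q_k·t_k, so r_k = a·s_k + b·t_k at every step:
  q = 7: r = 5, s = 1 − 7·0 = 1, t = 0 − 7·1 = -7  (check: 649·1 + 92·(-7) = 5)
  q = 18: r = 2, s = 0 − 18·1 = -18, t = 1 − 18·(-7) = 127  (check: 649·(-18) + 92·127 = 2)
  q = 2: r = 1, s = 1 − 2·(-18) = 37, t = -7 − 2·127 = -261  (check: 649·37 + 92·(-261) = 1)
The row with r = 1 (the gcd) gives the Bezout coefficients s = 37, t = -261.
Result: 649 · (37) + 92 · (-261) = 1.

gcd(649, 92) = 1; s = 37, t = -261 (check: 649·37 + 92·(-261) = 1).


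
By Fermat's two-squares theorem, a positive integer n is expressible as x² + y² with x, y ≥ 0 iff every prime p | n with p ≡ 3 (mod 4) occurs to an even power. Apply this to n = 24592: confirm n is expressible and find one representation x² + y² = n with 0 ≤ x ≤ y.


Step 1: Factor n = 24592 = 2^4 · 29 · 53.
Step 2: Check the mod-4 condition on each prime factor: 2 = 2 (special); 29 ≡ 1 (mod 4), exponent 1; 53 ≡ 1 (mod 4), exponent 1.
All primes ≡ 3 (mod 4) appear to even exponent (or don't appear), so by the two-squares theorem n IS expressible as a sum of two squares.
Step 3: Build a representation. Group n = k² · m with k = 4 and m = 29 · 53 = 1537 (a product of primes ≡ 1 (mod 4)); a representation of m scales to one of n via (k·x)² + (k·y)² = k²(x² + y²). Each prime p ≡ 1 (mod 4) is itself a sum of two squares; find a² by testing p − a² for a perfect square:
  29: 29 − 1² = 28, 29 − 2² = 25 = 5² ⇒ 29 = 2² + 5².
  53: 53 − 1² = 52, 53 − 2² = 49 = 7² ⇒ 53 = 2² + 7².
  Combine using the Brahmagupta–Fibonacci identity (a² + b²)(c² + d²) = (ac − bd)² + (ad + bc)² = (ac + bd)² + (ad − bc)²:
  29 · 53 = 1537: from (2² + 5²)(2² + 7²), take (2·2 − 5·7, 2·7 + 5·2) = (4 − 35, 14 + 10) = (-31, 24); dropping signs (only squares matter) gives (31, 24); check 31² + 24² = 961 + 576 = 1537 ✓.
  Scale by k = 4: (4·31, 4·24) = (124, 96).
Step 4: Order so x ≤ y and verify: 96² + 124² = 9216 + 15376 = 24592 = n. ✓

n = 24592 = 96² + 124² (one valid representation with x ≤ y).


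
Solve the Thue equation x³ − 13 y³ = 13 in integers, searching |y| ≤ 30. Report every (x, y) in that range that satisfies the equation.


The equation is x³ - 13y³ = 13. For fixed y, x³ = 13·y³ + 13, so a solution requires the RHS to be a perfect cube.
Strategy: iterate y from -30 to 30, compute RHS = 13·y³ + 13, and check whether it is a (positive or negative) perfect cube.
Check small values of y:
  y = 0: RHS = 13 is not a perfect cube.
  y = 1: RHS = 26 is not a perfect cube.
  y = -1: RHS = 0 = (0)³ ⇒ x = 0 works.
  y = 2: RHS = 117 is not a perfect cube.
  y = -2: RHS = -91 is not a perfect cube.
  y = 3: RHS = 364 is not a perfect cube.
  y = -3: RHS = -338 is not a perfect cube.
Continuing the search up to |y| = 30 finds no further solutions beyond those listed.
Collected solutions: (0, -1).

Solutions (with |y| ≤ 30): (0, -1).


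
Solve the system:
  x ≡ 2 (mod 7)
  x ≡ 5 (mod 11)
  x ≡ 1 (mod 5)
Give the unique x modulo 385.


Moduli 7, 11, 5 are pairwise coprime; by CRT there is a unique solution modulo M = 7 · 11 · 5 = 385.
Solve pairwise, accumulating the modulus:
  Start with x ≡ 2 (mod 7).
  Combine with x ≡ 5 (mod 11): since gcd(7, 11) = 1, we get a unique residue mod 77.
    Write x = 2 + 7·t and substitute into x ≡ 5 (mod 11): 7·t ≡ 5 − 2 = 3 (mod 11).
    The inverse of 7 mod 11 is 8 (since 7·8 = 56 = 5·11 + 1), so t ≡ 8·3 = 24 ≡ 2 (mod 11).
    Then x = 2 + 7·2 = 16, valid modulo lcm(7, 11) = 77: x ≡ 16 (mod 77).
  Combine with x ≡ 1 (mod 5): since gcd(77, 5) = 1, we get a unique residue mod 385.
    Write x = 16 + 77·t and substitute into x ≡ 1 (mod 5): 77·t ≡ 1 − 16 = -15 (mod 5).
    Reduce coefficients mod 5: 2·t ≡ 0 (mod 5).
    The inverse of 2 mod 5 is 3 (since 2·3 = 6 = 1·5 + 1), so t ≡ 3·0 = 0 ≡ 0 (mod 5).
    Then x = 16 + 77·0 = 16, valid modulo lcm(77, 5) = 385: x ≡ 16 (mod 385).
Verify: 16 mod 7 = 2 ✓, 16 mod 11 = 5 ✓, 16 mod 5 = 1 ✓.

x ≡ 16 (mod 385).


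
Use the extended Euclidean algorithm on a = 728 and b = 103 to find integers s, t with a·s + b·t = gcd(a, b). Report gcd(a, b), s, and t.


Euclidean algorithm on (728, 103) — divide until remainder is 0:
  728 = 7 · 103 + 7
  103 = 14 · 7 + 5
  7 = 1 · 5 + 2
  5 = 2 · 2 + 1
  2 = 2 · 1 + 0
gcd(728, 103) = 1.
Track Bezout coefficients alongside the remainders: start with r₀ = 728 = a·1 + b·0 (s = 1, t = 0) and r₁ = 103 = a·0 + b·1 (s = 0, t = 1); each new remainder r_{k+1} = r_{k-1} − q_k·r_k inherits s_{k+1} = s_{k-1} − q_k·s_k, t_{k+1} = t_{k-1} − q_k·t_k, so r_k = a·s_k + b·t_k at every step:
  q = 7: r = 7, s = 1 − 7·0 = 1, t = 0 − 7·1 = -7  (check: 728·1 + 103·(-7) = 7)
  q = 14: r = 5, s = 0 − 14·1 = -14, t = 1 − 14·(-7) = 99  (check: 728·(-14) + 103·99 = 5)
  q = 1: r = 2, s = 1 − 1·(-14) = 15, t = -7 − 1·99 = -106  (check: 728·15 + 103·(-106) = 2)
  q = 2: r = 1, s = -14 − 2·15 = -44, t = 99 − 2·(-106) = 311  (check: 728·(-44) + 103·311 = 1)
The row with r = 1 (the gcd) gives the Bezout coefficients s = -44, t = 311.
Result: 728 · (-44) + 103 · (311) = 1.

gcd(728, 103) = 1; s = -44, t = 311 (check: 728·(-44) + 103·311 = 1).


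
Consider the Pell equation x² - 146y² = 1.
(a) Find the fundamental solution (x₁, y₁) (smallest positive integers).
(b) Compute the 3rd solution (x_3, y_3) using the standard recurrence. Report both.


Step 1: Find the fundamental solution (x₁, y₁) of x² - 146y² = 1.
  Expand √146 as a continued fraction. a₀ = ⌊√146⌋ = 12; iterate m_{k+1} = d_k·a_k − m_k, d_{k+1} = (146 − m_{k+1}²)/d_k, a_{k+1} = ⌊(a₀ + m_{k+1})/d_{k+1}⌋ (starting m₀ = 0, d₀ = 1), with convergents p_k = a_k·p_{k-1} + p_{k-2}, q_k = a_k·q_{k-1} + q_{k-2} (p₋₁ = 1, q₋₁ = 0):
  k = 0: a₀ = 12; p₀/q₀ = 12/1; p₀² − 146·q₀² = 144 − 146 = -2.
  k = 1: m = 12, d = 2, a = ⌊(12 + 12)/2⌋ = 12; p/q = (12·12 + 1)/(12·1 + 0) = 145/12; p² − 146·q² = 21025 − 21024 = 1.
  The first convergent with p² − 146·q² = 1 gives the fundamental solution (x₁, y₁) = (145, 12).
Step 2: Apply the recurrence (x_{n+1}, y_{n+1}) = (x₁x_n + 146y₁y_n, x₁y_n + y₁x_n) repeatedly.
  From (x_1, y_1) = (145, 12): x_2 = 145·145 + 146·12·12 = 42049; y_2 = 145·12 + 12·145 = 3480.
  From (x_2, y_2) = (42049, 3480): x_3 = 145·42049 + 146·12·3480 = 12194065; y_3 = 145·3480 + 12·42049 = 1009188.
Step 3: Verify x_3² - 146·y_3² = 148695221224225 - 148695221224224 = 1 (should be 1). ✓

(x_1, y_1) = (145, 12); (x_3, y_3) = (12194065, 1009188).


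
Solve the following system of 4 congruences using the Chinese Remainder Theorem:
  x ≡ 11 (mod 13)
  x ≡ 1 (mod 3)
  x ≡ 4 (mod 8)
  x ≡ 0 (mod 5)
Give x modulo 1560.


Product of moduli M = 13 · 3 · 8 · 5 = 1560.
Merge one congruence at a time:
  Start: x ≡ 11 (mod 13).
  Combine with x ≡ 1 (mod 3); new modulus lcm = 39.
    Write x = 11 + 13·t and substitute into x ≡ 1 (mod 3): 13·t ≡ 1 − 11 = -10 (mod 3).
    Reduce coefficients mod 3: 1·t ≡ 2 (mod 3).
    So t ≡ 2 (mod 3).
    Then x = 11 + 13·2 = 37, valid modulo lcm(13, 3) = 39: x ≡ 37 (mod 39).
  Combine with x ≡ 4 (mod 8); new modulus lcm = 312.
    Write x = 37 + 39·t and substitute into x ≡ 4 (mod 8): 39·t ≡ 4 − 37 = -33 (mod 8).
    Reduce coefficients mod 8: 7·t ≡ 7 (mod 8).
    The inverse of 7 mod 8 is 7 (since 7·7 = 49 = 6·8 + 1), so t ≡ 7·7 = 49 ≡ 1 (mod 8).
    Then x = 37 + 39·1 = 76, valid modulo lcm(39, 8) = 312: x ≡ 76 (mod 312).
  Combine with x ≡ 0 (mod 5); new modulus lcm = 1560.
    Write x = 76 + 312·t and substitute into x ≡ 0 (mod 5): 312·t ≡ 0 − 76 = -76 (mod 5).
    Reduce coefficients mod 5: 2·t ≡ 4 (mod 5).
    The inverse of 2 mod 5 is 3 (since 2·3 = 6 = 1·5 + 1), so t ≡ 3·4 = 12 ≡ 2 (mod 5).
    Then x = 76 + 312·2 = 700, valid modulo lcm(312, 5) = 1560: x ≡ 700 (mod 1560).
Verify against each original: 700 mod 13 = 11, 700 mod 3 = 1, 700 mod 8 = 4, 700 mod 5 = 0.

x ≡ 700 (mod 1560).


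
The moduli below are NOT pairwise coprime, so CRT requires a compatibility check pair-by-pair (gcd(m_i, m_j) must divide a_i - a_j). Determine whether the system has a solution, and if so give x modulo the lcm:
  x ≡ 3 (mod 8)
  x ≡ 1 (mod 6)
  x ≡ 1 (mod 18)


Moduli 8, 6, 18 are not pairwise coprime, so CRT works modulo lcm(m_i) when all pairwise compatibility conditions hold.
Pairwise compatibility: gcd(m_i, m_j) must divide a_i - a_j for every pair.
Merge one congruence at a time:
  Start: x ≡ 3 (mod 8).
  Combine with x ≡ 1 (mod 6): gcd(8, 6) = 2; 1 - 3 = -2, which IS divisible by 2, so compatible.
    Write x = 3 + 8·t and substitute into x ≡ 1 (mod 6): 8·t ≡ 1 − 3 = -2 (mod 6).
    Divide the congruence (and modulus) by g = 2: 4·t ≡ -1 (mod 3).
    Reduce coefficients mod 3: 1·t ≡ 2 (mod 3).
    So t ≡ 2 (mod 3).
    Then x = 3 + 8·2 = 19, valid modulo lcm(8, 6) = 24: x ≡ 19 (mod 24).
  Combine with x ≡ 1 (mod 18): gcd(24, 18) = 6; 1 - 19 = -18, which IS divisible by 6, so compatible.
    Write x = 19 + 24·t and substitute into x ≡ 1 (mod 18): 24·t ≡ 1 − 19 = -18 (mod 18).
    Divide the congruence (and modulus) by g = 6: 4·t ≡ -3 (mod 3).
    Reduce coefficients mod 3: 1·t ≡ 0 (mod 3).
    So t ≡ 0 (mod 3).
    Then x = 19 + 24·0 = 19, valid modulo lcm(24, 18) = 72: x ≡ 19 (mod 72).
Verify: 19 mod 8 = 3, 19 mod 6 = 1, 19 mod 18 = 1.

x ≡ 19 (mod 72).


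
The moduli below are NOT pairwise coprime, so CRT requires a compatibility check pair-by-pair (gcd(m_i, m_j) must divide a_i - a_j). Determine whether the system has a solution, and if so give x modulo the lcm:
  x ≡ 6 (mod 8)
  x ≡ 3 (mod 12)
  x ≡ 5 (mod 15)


Moduli 8, 12, 15 are not pairwise coprime, so CRT works modulo lcm(m_i) when all pairwise compatibility conditions hold.
Pairwise compatibility: gcd(m_i, m_j) must divide a_i - a_j for every pair.
Merge one congruence at a time:
  Start: x ≡ 6 (mod 8).
  Combine with x ≡ 3 (mod 12): gcd(8, 12) = 4, and 3 - 6 = -3 is NOT divisible by 4.
    ⇒ system is inconsistent (no integer solution).

No solution (the system is inconsistent).


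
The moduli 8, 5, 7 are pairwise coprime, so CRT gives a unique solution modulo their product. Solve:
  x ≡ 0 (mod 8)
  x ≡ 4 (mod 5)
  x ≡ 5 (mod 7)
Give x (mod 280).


Moduli 8, 5, 7 are pairwise coprime; by CRT there is a unique solution modulo M = 8 · 5 · 7 = 280.
Solve pairwise, accumulating the modulus:
  Start with x ≡ 0 (mod 8).
  Combine with x ≡ 4 (mod 5): since gcd(8, 5) = 1, we get a unique residue mod 40.
    Write x = 0 + 8·t and substitute into x ≡ 4 (mod 5): 8·t ≡ 4 − 0 = 4 (mod 5).
    Reduce coefficients mod 5: 3·t ≡ 4 (mod 5).
    The inverse of 3 mod 5 is 2 (since 3·2 = 6 = 1·5 + 1), so t ≡ 2·4 = 8 ≡ 3 (mod 5).
    Then x = 0 + 8·3 = 24, valid modulo lcm(8, 5) = 40: x ≡ 24 (mod 40).
  Combine with x ≡ 5 (mod 7): since gcd(40, 7) = 1, we get a unique residue mod 280.
    Write x = 24 + 40·t and substitute into x ≡ 5 (mod 7): 40·t ≡ 5 − 24 = -19 (mod 7).
    Reduce coefficients mod 7: 5·t ≡ 2 (mod 7).
    The inverse of 5 mod 7 is 3 (since 5·3 = 15 = 2·7 + 1), so t ≡ 3·2 = 6 ≡ 6 (mod 7).
    Then x = 24 + 40·6 = 264, valid modulo lcm(40, 7) = 280: x ≡ 264 (mod 280).
Verify: 264 mod 8 = 0 ✓, 264 mod 5 = 4 ✓, 264 mod 7 = 5 ✓.

x ≡ 264 (mod 280).


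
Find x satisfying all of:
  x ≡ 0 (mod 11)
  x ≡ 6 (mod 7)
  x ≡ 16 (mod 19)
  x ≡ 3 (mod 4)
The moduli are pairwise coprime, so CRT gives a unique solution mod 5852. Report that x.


Product of moduli M = 11 · 7 · 19 · 4 = 5852.
Merge one congruence at a time:
  Start: x ≡ 0 (mod 11).
  Combine with x ≡ 6 (mod 7); new modulus lcm = 77.
    Write x = 0 + 11·t and substitute into x ≡ 6 (mod 7): 11·t ≡ 6 − 0 = 6 (mod 7).
    Reduce coefficients mod 7: 4·t ≡ 6 (mod 7).
    The inverse of 4 mod 7 is 2 (since 4·2 = 8 = 1·7 + 1), so t ≡ 2·6 = 12 ≡ 5 (mod 7).
    Then x = 0 + 11·5 = 55, valid modulo lcm(11, 7) = 77: x ≡ 55 (mod 77).
  Combine with x ≡ 16 (mod 19); new modulus lcm = 1463.
    Write x = 55 + 77·t and substitute into x ≡ 16 (mod 19): 77·t ≡ 16 − 55 = -39 (mod 19).
    Reduce coefficients mod 19: 1·t ≡ 18 (mod 19).
    So t ≡ 18 (mod 19).
    Then x = 55 + 77·18 = 1441, valid modulo lcm(77, 19) = 1463: x ≡ 1441 (mod 1463).
  Combine with x ≡ 3 (mod 4); new modulus lcm = 5852.
    Write x = 1441 + 1463·t and substitute into x ≡ 3 (mod 4): 1463·t ≡ 3 − 1441 = -1438 (mod 4).
    Reduce coefficients mod 4: 3·t ≡ 2 (mod 4).
    The inverse of 3 mod 4 is 3 (since 3·3 = 9 = 2·4 + 1), so t ≡ 3·2 = 6 ≡ 2 (mod 4).
    Then x = 1441 + 1463·2 = 4367, valid modulo lcm(1463, 4) = 5852: x ≡ 4367 (mod 5852).
Verify against each original: 4367 mod 11 = 0, 4367 mod 7 = 6, 4367 mod 19 = 16, 4367 mod 4 = 3.

x ≡ 4367 (mod 5852).


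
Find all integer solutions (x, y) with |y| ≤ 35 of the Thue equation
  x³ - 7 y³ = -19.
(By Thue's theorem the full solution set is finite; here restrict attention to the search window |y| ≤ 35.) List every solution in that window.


The equation is x³ - 7y³ = -19. For fixed y, x³ = 7·y³ − 19, so a solution requires the RHS to be a perfect cube.
Strategy: iterate y from -35 to 35, compute RHS = 7·y³ − 19, and check whether it is a (positive or negative) perfect cube.
Check small values of y:
  y = 0: RHS = -19 is not a perfect cube.
  y = 1: RHS = -12 is not a perfect cube.
  y = -1: RHS = -26 is not a perfect cube.
  y = 2: RHS = 37 is not a perfect cube.
  y = -2: RHS = -75 is not a perfect cube.
  y = 3: RHS = 170 is not a perfect cube.
  y = -3: RHS = -208 is not a perfect cube.
Continuing the search up to |y| = 35 finds no solutions either.
No (x, y) in the scanned range satisfies the equation.

No integer solutions with |y| ≤ 35.


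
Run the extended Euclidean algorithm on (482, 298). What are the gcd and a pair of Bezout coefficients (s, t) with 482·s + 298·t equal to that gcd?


Euclidean algorithm on (482, 298) — divide until remainder is 0:
  482 = 1 · 298 + 184
  298 = 1 · 184 + 114
  184 = 1 · 114 + 70
  114 = 1 · 70 + 44
  70 = 1 · 44 + 26
  44 = 1 · 26 + 18
  26 = 1 · 18 + 8
  18 = 2 · 8 + 2
  8 = 4 · 2 + 0
gcd(482, 298) = 2.
Track Bezout coefficients alongside the remainders: start with r₀ = 482 = a·1 + b·0 (s = 1, t = 0) and r₁ = 298 = a·0 + b·1 (s = 0, t = 1); each new remainder r_{k+1} = r_{k-1} − q_k·r_k inherits s_{k+1} = s_{k-1} − q_k·s_k, t_{k+1} = t_{k-1} − q_k·t_k, so r_k = a·s_k + b·t_k at every step:
  q = 1: r = 184, s = 1 − 1·0 = 1, t = 0 − 1·1 = -1  (check: 482·1 + 298·(-1) = 184)
  q = 1: r = 114, s = 0 − 1·1 = -1, t = 1 − 1·(-1) = 2  (check: 482·(-1) + 298·2 = 114)
  q = 1: r = 70, s = 1 − 1·(-1) = 2, t = -1 − 1·2 = -3  (check: 482·2 + 298·(-3) = 70)
  q = 1: r = 44, s = -1 − 1·2 = -3, t = 2 − 1·(-3) = 5  (check: 482·(-3) + 298·5 = 44)
  q = 1: r = 26, s = 2 − 1·(-3) = 5, t = -3 − 1·5 = -8  (check: 482·5 + 298·(-8) = 26)
  q = 1: r = 18, s = -3 − 1·5 = -8, t = 5 − 1·(-8) = 13  (check: 482·(-8) + 298·13 = 18)
  q = 1: r = 8, s = 5 − 1·(-8) = 13, t = -8 − 1·13 = -21  (check: 482·13 + 298·(-21) = 8)
  q = 2: r = 2, s = -8 − 2·13 = -34, t = 13 − 2·(-21) = 55  (check: 482·(-34) + 298·55 = 2)
The row with r = 2 (the gcd) gives the Bezout coefficients s = -34, t = 55.
Result: 482 · (-34) + 298 · (55) = 2.

gcd(482, 298) = 2; s = -34, t = 55 (check: 482·(-34) + 298·55 = 2).


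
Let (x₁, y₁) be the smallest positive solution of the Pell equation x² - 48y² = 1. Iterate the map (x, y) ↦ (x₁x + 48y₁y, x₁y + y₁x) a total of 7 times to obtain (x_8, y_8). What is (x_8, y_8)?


Step 1: Find the fundamental solution (x₁, y₁) of x² - 48y² = 1.
  Expand √48 as a continued fraction. a₀ = ⌊√48⌋ = 6; iterate m_{k+1} = d_k·a_k − m_k, d_{k+1} = (48 − m_{k+1}²)/d_k, a_{k+1} = ⌊(a₀ + m_{k+1})/d_{k+1}⌋ (starting m₀ = 0, d₀ = 1), with convergents p_k = a_k·p_{k-1} + p_{k-2}, q_k = a_k·q_{k-1} + q_{k-2} (p₋₁ = 1, q₋₁ = 0):
  k = 0: a₀ = 6; p₀/q₀ = 6/1; p₀² − 48·q₀² = 36 − 48 = -12.
  k = 1: m = 6, d = 12, a = ⌊(6 + 6)/12⌋ = 1; p/q = (1·6 + 1)/(1·1 + 0) = 7/1; p² − 48·q² = 49 − 48 = 1.
  The first convergent with p² − 48·q² = 1 gives the fundamental solution (x₁, y₁) = (7, 1).
Step 2: Apply the recurrence (x_{n+1}, y_{n+1}) = (x₁x_n + 48y₁y_n, x₁y_n + y₁x_n) repeatedly.
  From (x_1, y_1) = (7, 1): x_2 = 7·7 + 48·1·1 = 97; y_2 = 7·1 + 1·7 = 14.
  From (x_2, y_2) = (97, 14): x_3 = 7·97 + 48·1·14 = 1351; y_3 = 7·14 + 1·97 = 195.
  From (x_3, y_3) = (1351, 195): x_4 = 7·1351 + 48·1·195 = 18817; y_4 = 7·195 + 1·1351 = 2716.
  From (x_4, y_4) = (18817, 2716): x_5 = 7·18817 + 48·1·2716 = 262087; y_5 = 7·2716 + 1·18817 = 37829.
  From (x_5, y_5) = (262087, 37829): x_6 = 7·262087 + 48·1·37829 = 3650401; y_6 = 7·37829 + 1·262087 = 526890.
  From (x_6, y_6) = (3650401, 526890): x_7 = 7·3650401 + 48·1·526890 = 50843527; y_7 = 7·526890 + 1·3650401 = 7338631.
  From (x_7, y_7) = (50843527, 7338631): x_8 = 7·50843527 + 48·1·7338631 = 708158977; y_8 = 7·7338631 + 1·50843527 = 102213944.
Step 3: Verify x_8² - 48·y_8² = 501489136705686529 - 501489136705686528 = 1 (should be 1). ✓

(x_1, y_1) = (7, 1); (x_8, y_8) = (708158977, 102213944).


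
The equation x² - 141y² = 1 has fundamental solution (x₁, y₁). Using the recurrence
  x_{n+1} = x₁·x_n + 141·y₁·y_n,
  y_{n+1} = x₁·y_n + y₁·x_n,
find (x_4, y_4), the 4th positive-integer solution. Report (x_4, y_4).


Step 1: Find the fundamental solution (x₁, y₁) of x² - 141y² = 1.
  Expand √141 as a continued fraction. a₀ = ⌊√141⌋ = 11; iterate m_{k+1} = d_k·a_k − m_k, d_{k+1} = (141 − m_{k+1}²)/d_k, a_{k+1} = ⌊(a₀ + m_{k+1})/d_{k+1}⌋ (starting m₀ = 0, d₀ = 1), with convergents p_k = a_k·p_{k-1} + p_{k-2}, q_k = a_k·q_{k-1} + q_{k-2} (p₋₁ = 1, q₋₁ = 0):
  k = 0: a₀ = 11; p₀/q₀ = 11/1; p₀² − 141·q₀² = 121 − 141 = -20.
  k = 1: m = 11, d = 20, a = ⌊(11 + 11)/20⌋ = 1; p/q = (1·11 + 1)/(1·1 + 0) = 12/1; p² − 141·q² = 144 − 141 = 3.
  k = 2: m = 9, d = 3, a = ⌊(11 + 9)/3⌋ = 6; p/q = (6·12 + 11)/(6·1 + 1) = 83/7; p² − 141·q² = 6889 − 6909 = -20.
  k = 3: m = 9, d = 20, a = ⌊(11 + 9)/20⌋ = 1; p/q = (1·83 + 12)/(1·7 + 1) = 95/8; p² − 141·q² = 9025 − 9024 = 1.
  The first convergent with p² − 141·q² = 1 gives the fundamental solution (x₁, y₁) = (95, 8).
Step 2: Apply the recurrence (x_{n+1}, y_{n+1}) = (x₁x_n + 141y₁y_n, x₁y_n + y₁x_n) repeatedly.
  From (x_1, y_1) = (95, 8): x_2 = 95·95 + 141·8·8 = 18049; y_2 = 95·8 + 8·95 = 1520.
  From (x_2, y_2) = (18049, 1520): x_3 = 95·18049 + 141·8·1520 = 3429215; y_3 = 95·1520 + 8·18049 = 288792.
  From (x_3, y_3) = (3429215, 288792): x_4 = 95·3429215 + 141·8·288792 = 651532801; y_4 = 95·288792 + 8·3429215 = 54868960.
Step 3: Verify x_4² - 141·y_4² = 424494990778905601 - 424494990778905600 = 1 (should be 1). ✓

(x_1, y_1) = (95, 8); (x_4, y_4) = (651532801, 54868960).


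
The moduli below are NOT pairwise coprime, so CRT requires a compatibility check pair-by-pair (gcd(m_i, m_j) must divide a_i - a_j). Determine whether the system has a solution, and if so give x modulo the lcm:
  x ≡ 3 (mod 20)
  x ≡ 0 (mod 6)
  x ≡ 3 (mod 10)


Moduli 20, 6, 10 are not pairwise coprime, so CRT works modulo lcm(m_i) when all pairwise compatibility conditions hold.
Pairwise compatibility: gcd(m_i, m_j) must divide a_i - a_j for every pair.
Merge one congruence at a time:
  Start: x ≡ 3 (mod 20).
  Combine with x ≡ 0 (mod 6): gcd(20, 6) = 2, and 0 - 3 = -3 is NOT divisible by 2.
    ⇒ system is inconsistent (no integer solution).

No solution (the system is inconsistent).


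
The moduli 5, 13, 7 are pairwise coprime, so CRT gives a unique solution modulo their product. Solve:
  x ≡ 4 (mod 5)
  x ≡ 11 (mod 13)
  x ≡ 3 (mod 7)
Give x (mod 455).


Moduli 5, 13, 7 are pairwise coprime; by CRT there is a unique solution modulo M = 5 · 13 · 7 = 455.
Solve pairwise, accumulating the modulus:
  Start with x ≡ 4 (mod 5).
  Combine with x ≡ 11 (mod 13): since gcd(5, 13) = 1, we get a unique residue mod 65.
    Write x = 4 + 5·t and substitute into x ≡ 11 (mod 13): 5·t ≡ 11 − 4 = 7 (mod 13).
    The inverse of 5 mod 13 is 8 (since 5·8 = 40 = 3·13 + 1), so t ≡ 8·7 = 56 ≡ 4 (mod 13).
    Then x = 4 + 5·4 = 24, valid modulo lcm(5, 13) = 65: x ≡ 24 (mod 65).
  Combine with x ≡ 3 (mod 7): since gcd(65, 7) = 1, we get a unique residue mod 455.
    Write x = 24 + 65·t and substitute into x ≡ 3 (mod 7): 65·t ≡ 3 − 24 = -21 (mod 7).
    Reduce coefficients mod 7: 2·t ≡ 0 (mod 7).
    The inverse of 2 mod 7 is 4 (since 2·4 = 8 = 1·7 + 1), so t ≡ 4·0 = 0 ≡ 0 (mod 7).
    Then x = 24 + 65·0 = 24, valid modulo lcm(65, 7) = 455: x ≡ 24 (mod 455).
Verify: 24 mod 5 = 4 ✓, 24 mod 13 = 11 ✓, 24 mod 7 = 3 ✓.

x ≡ 24 (mod 455).


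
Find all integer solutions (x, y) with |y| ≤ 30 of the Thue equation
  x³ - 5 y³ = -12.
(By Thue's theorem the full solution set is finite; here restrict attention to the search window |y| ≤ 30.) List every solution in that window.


The equation is x³ - 5y³ = -12. For fixed y, x³ = 5·y³ − 12, so a solution requires the RHS to be a perfect cube.
Strategy: iterate y from -30 to 30, compute RHS = 5·y³ − 12, and check whether it is a (positive or negative) perfect cube.
Check small values of y:
  y = 0: RHS = -12 is not a perfect cube.
  y = 1: RHS = -7 is not a perfect cube.
  y = -1: RHS = -17 is not a perfect cube.
  y = 2: RHS = 28 is not a perfect cube.
  y = -2: RHS = -52 is not a perfect cube.
  y = 3: RHS = 123 is not a perfect cube.
  y = -3: RHS = -147 is not a perfect cube.
Continuing the search up to |y| = 30 finds no solutions either.
No (x, y) in the scanned range satisfies the equation.

No integer solutions with |y| ≤ 30.


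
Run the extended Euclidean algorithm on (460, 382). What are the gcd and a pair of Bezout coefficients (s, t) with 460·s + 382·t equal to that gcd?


Euclidean algorithm on (460, 382) — divide until remainder is 0:
  460 = 1 · 382 + 78
  382 = 4 · 78 + 70
  78 = 1 · 70 + 8
  70 = 8 · 8 + 6
  8 = 1 · 6 + 2
  6 = 3 · 2 + 0
gcd(460, 382) = 2.
Track Bezout coefficients alongside the remainders: start with r₀ = 460 = a·1 + b·0 (s = 1, t = 0) and r₁ = 382 = a·0 + b·1 (s = 0, t = 1); each new remainder r_{k+1} = r_{k-1} − q_k·r_k inherits s_{k+1} = s_{k-1} − q_k·s_k, t_{k+1} = t_{k-1} − q_k·t_k, so r_k = a·s_k + b·t_k at every step:
  q = 1: r = 78, s = 1 − 1·0 = 1, t = 0 − 1·1 = -1  (check: 460·1 + 382·(-1) = 78)
  q = 4: r = 70, s = 0 − 4·1 = -4, t = 1 − 4·(-1) = 5  (check: 460·(-4) + 382·5 = 70)
  q = 1: r = 8, s = 1 − 1·(-4) = 5, t = -1 − 1·5 = -6  (check: 460·5 + 382·(-6) = 8)
  q = 8: r = 6, s = -4 − 8·5 = -44, t = 5 − 8·(-6) = 53  (check: 460·(-44) + 382·53 = 6)
  q = 1: r = 2, s = 5 − 1·(-44) = 49, t = -6 − 1·53 = -59  (check: 460·49 + 382·(-59) = 2)
The row with r = 2 (the gcd) gives the Bezout coefficients s = 49, t = -59.
Result: 460 · (49) + 382 · (-59) = 2.

gcd(460, 382) = 2; s = 49, t = -59 (check: 460·49 + 382·(-59) = 2).


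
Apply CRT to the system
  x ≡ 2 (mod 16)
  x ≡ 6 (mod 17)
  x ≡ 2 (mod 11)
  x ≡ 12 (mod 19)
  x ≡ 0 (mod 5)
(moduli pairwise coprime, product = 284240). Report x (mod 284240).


Product of moduli M = 16 · 17 · 11 · 19 · 5 = 284240.
Merge one congruence at a time:
  Start: x ≡ 2 (mod 16).
  Combine with x ≡ 6 (mod 17); new modulus lcm = 272.
    Write x = 2 + 16·t and substitute into x ≡ 6 (mod 17): 16·t ≡ 6 − 2 = 4 (mod 17).
    The inverse of 16 mod 17 is 16 (since 16·16 = 256 = 15·17 + 1), so t ≡ 16·4 = 64 ≡ 13 (mod 17).
    Then x = 2 + 16·13 = 210, valid modulo lcm(16, 17) = 272: x ≡ 210 (mod 272).
  Combine with x ≡ 2 (mod 11); new modulus lcm = 2992.
    Write x = 210 + 272·t and substitute into x ≡ 2 (mod 11): 272·t ≡ 2 − 210 = -208 (mod 11).
    Reduce coefficients mod 11: 8·t ≡ 1 (mod 11).
    The inverse of 8 mod 11 is 7 (since 8·7 = 56 = 5·11 + 1), so t ≡ 7·1 = 7 ≡ 7 (mod 11).
    Then x = 210 + 272·7 = 2114, valid modulo lcm(272, 11) = 2992: x ≡ 2114 (mod 2992).
  Combine with x ≡ 12 (mod 19); new modulus lcm = 56848.
    Write x = 2114 + 2992·t and substitute into x ≡ 12 (mod 19): 2992·t ≡ 12 − 2114 = -2102 (mod 19).
    Reduce coefficients mod 19: 9·t ≡ 7 (mod 19).
    The inverse of 9 mod 19 is 17 (since 9·17 = 153 = 8·19 + 1), so t ≡ 17·7 = 119 ≡ 5 (mod 19).
    Then x = 2114 + 2992·5 = 17074, valid modulo lcm(2992, 19) = 56848: x ≡ 17074 (mod 56848).
  Combine with x ≡ 0 (mod 5); new modulus lcm = 284240.
    Write x = 17074 + 56848·t and substitute into x ≡ 0 (mod 5): 56848·t ≡ 0 − 17074 = -17074 (mod 5).
    Reduce coefficients mod 5: 3·t ≡ 1 (mod 5).
    The inverse of 3 mod 5 is 2 (since 3·2 = 6 = 1·5 + 1), so t ≡ 2·1 = 2 ≡ 2 (mod 5).
    Then x = 17074 + 56848·2 = 130770, valid modulo lcm(56848, 5) = 284240: x ≡ 130770 (mod 284240).
Verify against each original: 130770 mod 16 = 2, 130770 mod 17 = 6, 130770 mod 11 = 2, 130770 mod 19 = 12, 130770 mod 5 = 0.

x ≡ 130770 (mod 284240).
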